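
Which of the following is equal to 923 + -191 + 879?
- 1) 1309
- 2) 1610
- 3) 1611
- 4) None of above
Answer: 3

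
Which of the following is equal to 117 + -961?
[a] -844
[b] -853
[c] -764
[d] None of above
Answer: a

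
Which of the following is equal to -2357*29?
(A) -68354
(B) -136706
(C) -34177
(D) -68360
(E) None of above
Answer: E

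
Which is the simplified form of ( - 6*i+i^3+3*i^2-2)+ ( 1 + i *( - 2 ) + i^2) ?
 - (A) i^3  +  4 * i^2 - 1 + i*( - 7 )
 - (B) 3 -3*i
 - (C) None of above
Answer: C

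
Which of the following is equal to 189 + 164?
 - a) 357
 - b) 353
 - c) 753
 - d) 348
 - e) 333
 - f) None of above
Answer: b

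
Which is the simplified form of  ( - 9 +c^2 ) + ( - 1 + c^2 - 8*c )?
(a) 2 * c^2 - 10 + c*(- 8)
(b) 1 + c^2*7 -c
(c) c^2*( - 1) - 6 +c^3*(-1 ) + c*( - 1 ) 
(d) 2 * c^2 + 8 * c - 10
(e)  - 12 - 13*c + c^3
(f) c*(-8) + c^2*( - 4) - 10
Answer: a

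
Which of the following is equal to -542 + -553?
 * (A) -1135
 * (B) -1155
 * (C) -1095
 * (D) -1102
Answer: C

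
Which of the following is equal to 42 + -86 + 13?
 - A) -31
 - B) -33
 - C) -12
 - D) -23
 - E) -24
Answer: A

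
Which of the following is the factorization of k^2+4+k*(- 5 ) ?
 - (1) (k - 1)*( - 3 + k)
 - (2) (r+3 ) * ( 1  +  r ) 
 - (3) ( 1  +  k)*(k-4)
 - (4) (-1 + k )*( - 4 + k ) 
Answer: 4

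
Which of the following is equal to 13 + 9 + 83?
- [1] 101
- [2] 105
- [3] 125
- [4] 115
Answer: 2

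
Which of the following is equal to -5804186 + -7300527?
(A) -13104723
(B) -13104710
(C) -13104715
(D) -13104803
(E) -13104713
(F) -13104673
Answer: E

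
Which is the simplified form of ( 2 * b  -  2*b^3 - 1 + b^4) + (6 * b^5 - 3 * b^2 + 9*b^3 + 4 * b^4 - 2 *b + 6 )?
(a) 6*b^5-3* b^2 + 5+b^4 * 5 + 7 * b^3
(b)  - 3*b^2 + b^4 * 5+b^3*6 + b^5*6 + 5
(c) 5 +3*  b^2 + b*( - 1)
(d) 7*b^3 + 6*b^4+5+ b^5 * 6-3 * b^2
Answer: a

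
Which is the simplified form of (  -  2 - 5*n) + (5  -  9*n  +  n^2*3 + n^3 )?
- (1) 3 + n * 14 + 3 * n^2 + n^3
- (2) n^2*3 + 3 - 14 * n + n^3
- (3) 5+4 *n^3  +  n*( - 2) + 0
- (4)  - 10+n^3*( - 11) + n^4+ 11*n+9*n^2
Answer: 2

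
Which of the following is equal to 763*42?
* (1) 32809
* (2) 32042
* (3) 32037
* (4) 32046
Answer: 4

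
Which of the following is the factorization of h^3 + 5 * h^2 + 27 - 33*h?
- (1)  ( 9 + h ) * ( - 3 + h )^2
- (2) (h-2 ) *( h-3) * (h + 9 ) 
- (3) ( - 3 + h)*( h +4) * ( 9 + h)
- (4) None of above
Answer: 4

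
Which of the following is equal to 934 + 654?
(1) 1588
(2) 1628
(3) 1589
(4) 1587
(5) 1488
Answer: 1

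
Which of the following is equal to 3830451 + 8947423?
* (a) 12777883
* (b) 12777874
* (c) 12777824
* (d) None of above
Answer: b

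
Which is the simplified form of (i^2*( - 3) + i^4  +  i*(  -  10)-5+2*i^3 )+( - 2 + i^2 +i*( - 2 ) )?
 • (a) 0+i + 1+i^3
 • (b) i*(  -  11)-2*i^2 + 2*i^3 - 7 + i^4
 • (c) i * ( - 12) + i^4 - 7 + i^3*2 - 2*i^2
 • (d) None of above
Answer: c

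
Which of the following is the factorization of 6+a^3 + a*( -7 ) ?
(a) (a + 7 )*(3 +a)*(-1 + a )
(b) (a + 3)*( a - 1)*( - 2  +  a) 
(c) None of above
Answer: b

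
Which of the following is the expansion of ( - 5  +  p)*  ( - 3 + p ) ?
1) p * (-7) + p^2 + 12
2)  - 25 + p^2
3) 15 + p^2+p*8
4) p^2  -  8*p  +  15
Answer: 4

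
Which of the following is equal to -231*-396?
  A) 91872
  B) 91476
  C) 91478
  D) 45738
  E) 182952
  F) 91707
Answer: B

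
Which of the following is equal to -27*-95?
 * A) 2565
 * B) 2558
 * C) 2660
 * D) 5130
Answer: A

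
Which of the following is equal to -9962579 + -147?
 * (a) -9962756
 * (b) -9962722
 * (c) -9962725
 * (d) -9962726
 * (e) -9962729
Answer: d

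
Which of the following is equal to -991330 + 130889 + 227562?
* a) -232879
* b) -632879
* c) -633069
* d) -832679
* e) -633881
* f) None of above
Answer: b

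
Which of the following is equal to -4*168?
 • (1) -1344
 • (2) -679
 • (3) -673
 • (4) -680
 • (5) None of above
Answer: 5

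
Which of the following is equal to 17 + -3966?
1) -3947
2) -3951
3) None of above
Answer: 3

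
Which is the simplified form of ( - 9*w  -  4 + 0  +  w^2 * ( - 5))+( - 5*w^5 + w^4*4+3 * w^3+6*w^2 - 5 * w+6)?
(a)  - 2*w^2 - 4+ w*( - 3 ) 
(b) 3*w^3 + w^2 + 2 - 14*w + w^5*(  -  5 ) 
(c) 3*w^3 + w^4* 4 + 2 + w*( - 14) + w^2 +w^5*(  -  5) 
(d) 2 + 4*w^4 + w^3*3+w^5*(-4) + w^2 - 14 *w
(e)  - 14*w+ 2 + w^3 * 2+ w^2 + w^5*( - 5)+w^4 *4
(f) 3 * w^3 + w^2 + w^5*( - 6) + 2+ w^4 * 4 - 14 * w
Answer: c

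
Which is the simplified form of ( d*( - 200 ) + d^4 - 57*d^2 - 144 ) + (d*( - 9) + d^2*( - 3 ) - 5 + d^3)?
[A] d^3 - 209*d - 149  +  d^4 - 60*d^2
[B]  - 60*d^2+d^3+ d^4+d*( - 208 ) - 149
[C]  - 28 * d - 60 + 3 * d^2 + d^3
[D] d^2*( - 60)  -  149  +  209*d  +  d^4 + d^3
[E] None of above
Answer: A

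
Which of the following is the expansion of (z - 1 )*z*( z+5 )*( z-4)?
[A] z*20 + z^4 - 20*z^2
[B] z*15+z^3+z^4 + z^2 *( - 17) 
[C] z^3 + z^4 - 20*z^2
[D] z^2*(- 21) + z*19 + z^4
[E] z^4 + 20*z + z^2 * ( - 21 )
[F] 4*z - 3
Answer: E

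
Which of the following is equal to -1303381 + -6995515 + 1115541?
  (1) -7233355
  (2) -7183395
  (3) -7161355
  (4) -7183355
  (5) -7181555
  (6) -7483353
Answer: 4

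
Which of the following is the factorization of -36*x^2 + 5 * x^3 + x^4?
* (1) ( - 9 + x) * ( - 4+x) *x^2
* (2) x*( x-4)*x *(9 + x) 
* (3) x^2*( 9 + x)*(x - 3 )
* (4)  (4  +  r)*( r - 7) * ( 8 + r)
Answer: 2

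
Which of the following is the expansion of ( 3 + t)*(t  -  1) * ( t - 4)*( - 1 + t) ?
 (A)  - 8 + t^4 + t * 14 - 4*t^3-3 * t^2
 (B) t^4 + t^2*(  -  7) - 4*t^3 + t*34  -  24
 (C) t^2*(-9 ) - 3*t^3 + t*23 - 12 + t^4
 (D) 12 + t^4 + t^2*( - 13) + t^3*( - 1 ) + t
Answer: C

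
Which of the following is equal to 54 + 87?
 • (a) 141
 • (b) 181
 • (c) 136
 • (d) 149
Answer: a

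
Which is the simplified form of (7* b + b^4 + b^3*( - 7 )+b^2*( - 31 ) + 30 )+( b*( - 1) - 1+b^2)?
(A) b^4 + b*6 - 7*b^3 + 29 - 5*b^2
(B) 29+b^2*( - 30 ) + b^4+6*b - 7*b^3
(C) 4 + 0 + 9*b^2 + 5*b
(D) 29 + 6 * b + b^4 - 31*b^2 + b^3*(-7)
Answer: B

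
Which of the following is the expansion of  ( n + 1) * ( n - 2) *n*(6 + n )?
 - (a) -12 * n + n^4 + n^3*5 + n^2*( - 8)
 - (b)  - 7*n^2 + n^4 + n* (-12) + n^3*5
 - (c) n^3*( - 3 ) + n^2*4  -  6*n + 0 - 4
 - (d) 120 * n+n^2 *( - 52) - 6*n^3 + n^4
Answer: a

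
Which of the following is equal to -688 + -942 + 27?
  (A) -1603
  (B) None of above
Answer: A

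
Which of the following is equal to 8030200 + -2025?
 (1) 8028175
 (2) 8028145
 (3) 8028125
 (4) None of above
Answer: 1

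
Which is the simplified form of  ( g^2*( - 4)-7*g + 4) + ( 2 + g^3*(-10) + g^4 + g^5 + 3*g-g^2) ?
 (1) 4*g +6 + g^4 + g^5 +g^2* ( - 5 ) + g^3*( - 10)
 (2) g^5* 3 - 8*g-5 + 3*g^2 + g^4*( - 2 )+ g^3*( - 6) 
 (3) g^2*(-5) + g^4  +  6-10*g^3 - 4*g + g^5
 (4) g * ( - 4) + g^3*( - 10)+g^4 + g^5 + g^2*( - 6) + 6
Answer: 3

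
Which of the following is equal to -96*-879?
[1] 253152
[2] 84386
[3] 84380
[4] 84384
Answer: 4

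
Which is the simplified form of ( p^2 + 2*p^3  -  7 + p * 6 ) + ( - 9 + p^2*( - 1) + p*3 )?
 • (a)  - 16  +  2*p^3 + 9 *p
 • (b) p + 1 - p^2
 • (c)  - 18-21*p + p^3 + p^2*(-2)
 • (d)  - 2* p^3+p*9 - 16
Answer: a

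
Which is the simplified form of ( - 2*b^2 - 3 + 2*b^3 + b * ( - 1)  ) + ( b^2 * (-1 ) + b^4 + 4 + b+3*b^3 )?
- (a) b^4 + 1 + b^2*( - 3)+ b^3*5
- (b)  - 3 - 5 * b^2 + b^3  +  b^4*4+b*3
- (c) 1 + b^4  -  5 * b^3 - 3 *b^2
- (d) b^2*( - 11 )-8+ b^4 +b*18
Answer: a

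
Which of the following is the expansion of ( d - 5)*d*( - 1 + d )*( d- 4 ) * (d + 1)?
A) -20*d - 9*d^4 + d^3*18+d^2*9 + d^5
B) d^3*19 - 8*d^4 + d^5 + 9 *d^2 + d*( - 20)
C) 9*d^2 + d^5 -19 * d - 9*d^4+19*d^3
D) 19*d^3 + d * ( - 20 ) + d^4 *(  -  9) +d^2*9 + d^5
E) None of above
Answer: D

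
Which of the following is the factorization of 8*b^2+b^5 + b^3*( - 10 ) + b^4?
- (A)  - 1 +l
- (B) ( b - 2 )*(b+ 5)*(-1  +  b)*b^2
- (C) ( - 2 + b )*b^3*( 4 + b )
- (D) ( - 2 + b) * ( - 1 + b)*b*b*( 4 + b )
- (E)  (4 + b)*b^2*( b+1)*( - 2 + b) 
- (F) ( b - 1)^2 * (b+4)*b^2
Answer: D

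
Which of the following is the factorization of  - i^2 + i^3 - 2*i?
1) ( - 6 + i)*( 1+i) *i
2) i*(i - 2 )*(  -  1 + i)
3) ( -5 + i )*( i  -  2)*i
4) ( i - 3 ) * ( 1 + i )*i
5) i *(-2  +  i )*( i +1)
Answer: 5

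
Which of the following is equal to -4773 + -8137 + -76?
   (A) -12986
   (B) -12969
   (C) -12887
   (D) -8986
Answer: A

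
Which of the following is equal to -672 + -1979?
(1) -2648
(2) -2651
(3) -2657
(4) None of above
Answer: 2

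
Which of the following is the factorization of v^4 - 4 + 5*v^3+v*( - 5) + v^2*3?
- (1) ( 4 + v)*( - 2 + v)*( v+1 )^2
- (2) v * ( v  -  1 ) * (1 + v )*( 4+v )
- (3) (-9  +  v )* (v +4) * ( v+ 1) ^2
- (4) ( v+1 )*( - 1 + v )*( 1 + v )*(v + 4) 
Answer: 4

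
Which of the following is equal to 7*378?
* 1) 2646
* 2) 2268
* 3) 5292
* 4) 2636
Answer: 1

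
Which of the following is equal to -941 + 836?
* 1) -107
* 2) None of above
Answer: 2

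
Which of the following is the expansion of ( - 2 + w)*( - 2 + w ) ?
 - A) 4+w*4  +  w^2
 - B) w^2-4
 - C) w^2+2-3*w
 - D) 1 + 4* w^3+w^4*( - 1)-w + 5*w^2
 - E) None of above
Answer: E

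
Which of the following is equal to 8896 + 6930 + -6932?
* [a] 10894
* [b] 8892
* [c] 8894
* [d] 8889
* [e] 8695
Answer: c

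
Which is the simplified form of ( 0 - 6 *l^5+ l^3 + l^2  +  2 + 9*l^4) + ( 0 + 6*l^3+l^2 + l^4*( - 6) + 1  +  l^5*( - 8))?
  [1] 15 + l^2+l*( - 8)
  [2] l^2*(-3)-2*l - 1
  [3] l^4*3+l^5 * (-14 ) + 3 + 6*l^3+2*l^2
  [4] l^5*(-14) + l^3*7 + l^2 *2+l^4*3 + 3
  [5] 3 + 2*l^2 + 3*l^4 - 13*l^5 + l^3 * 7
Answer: 4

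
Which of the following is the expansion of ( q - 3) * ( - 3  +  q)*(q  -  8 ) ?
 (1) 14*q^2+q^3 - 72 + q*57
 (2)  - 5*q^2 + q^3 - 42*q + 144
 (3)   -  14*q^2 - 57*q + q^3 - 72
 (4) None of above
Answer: 4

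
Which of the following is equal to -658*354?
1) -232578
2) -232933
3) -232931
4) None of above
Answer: 4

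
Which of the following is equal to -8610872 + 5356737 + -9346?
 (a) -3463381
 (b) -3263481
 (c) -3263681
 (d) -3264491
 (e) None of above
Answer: b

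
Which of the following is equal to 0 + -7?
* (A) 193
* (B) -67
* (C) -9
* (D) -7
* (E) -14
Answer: D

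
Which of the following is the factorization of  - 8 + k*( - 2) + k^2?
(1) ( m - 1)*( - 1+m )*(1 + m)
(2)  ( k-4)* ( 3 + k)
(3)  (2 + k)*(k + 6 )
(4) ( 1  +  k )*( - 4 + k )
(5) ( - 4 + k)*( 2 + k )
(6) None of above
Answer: 5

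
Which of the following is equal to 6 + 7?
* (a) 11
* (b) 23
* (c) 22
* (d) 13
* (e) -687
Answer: d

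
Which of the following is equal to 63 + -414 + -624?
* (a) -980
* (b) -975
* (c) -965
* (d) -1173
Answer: b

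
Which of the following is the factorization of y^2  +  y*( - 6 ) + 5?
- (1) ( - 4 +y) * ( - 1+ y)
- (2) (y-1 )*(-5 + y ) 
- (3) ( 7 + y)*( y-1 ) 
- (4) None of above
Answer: 2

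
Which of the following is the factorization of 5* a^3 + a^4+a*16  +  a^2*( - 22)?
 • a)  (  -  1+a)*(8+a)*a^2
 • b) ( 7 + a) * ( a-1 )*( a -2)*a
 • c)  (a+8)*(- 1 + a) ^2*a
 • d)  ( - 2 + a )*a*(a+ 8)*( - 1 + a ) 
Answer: d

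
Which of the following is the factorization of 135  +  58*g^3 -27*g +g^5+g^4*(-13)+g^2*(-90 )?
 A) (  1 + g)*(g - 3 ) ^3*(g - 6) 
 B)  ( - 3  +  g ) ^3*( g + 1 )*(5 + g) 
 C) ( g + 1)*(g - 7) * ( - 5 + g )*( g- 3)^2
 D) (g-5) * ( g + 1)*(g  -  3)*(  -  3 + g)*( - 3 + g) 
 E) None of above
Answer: D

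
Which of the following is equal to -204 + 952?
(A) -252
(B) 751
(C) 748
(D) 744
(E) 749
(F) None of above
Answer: C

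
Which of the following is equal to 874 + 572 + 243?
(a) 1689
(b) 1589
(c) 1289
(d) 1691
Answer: a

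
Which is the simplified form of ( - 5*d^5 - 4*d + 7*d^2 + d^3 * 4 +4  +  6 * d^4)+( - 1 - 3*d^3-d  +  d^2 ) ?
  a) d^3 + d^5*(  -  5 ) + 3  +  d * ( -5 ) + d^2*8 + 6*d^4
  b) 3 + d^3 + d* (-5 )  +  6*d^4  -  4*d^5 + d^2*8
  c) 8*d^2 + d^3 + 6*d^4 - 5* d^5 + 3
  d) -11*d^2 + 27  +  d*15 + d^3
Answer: a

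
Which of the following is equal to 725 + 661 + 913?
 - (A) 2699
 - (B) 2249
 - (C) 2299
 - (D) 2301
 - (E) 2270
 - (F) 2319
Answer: C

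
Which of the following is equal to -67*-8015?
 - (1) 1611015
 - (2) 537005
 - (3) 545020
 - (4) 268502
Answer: 2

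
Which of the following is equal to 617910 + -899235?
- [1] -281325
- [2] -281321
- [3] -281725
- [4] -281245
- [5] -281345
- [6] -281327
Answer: 1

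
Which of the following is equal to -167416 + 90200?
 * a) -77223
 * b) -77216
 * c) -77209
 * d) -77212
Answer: b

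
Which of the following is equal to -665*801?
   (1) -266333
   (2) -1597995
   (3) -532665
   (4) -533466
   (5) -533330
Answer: 3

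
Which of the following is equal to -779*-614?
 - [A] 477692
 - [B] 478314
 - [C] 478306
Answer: C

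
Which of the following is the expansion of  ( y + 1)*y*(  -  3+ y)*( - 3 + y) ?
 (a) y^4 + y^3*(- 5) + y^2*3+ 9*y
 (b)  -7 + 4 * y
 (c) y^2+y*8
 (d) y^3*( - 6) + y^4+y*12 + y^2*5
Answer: a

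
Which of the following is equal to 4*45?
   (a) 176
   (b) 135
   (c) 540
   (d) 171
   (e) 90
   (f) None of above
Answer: f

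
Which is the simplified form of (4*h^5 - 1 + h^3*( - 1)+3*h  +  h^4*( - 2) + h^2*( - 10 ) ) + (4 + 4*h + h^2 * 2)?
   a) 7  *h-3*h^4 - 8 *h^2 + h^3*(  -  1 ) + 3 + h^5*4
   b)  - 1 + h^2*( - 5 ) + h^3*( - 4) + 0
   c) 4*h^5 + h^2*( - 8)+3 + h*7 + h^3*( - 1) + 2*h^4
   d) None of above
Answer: d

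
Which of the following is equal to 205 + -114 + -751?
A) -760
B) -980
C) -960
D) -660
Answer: D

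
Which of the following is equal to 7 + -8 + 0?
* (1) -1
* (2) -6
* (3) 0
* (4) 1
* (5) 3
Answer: 1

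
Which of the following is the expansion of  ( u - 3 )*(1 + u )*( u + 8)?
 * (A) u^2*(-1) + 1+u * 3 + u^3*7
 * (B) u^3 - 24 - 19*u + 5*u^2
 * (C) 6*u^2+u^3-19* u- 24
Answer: C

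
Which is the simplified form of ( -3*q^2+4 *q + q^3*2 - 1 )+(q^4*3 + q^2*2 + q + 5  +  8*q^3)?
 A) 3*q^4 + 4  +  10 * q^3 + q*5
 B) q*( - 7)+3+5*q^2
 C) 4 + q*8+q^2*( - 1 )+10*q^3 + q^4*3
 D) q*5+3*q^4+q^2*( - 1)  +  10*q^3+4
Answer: D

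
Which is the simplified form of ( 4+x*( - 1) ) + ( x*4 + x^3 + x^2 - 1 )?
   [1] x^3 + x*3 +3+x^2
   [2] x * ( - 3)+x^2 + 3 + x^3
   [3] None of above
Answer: 1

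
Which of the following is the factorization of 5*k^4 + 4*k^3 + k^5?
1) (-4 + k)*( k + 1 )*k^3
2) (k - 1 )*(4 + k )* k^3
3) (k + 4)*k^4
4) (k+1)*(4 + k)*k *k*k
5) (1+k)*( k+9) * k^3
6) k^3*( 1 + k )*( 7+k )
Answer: 4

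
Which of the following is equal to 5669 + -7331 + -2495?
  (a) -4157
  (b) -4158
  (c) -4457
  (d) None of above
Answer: a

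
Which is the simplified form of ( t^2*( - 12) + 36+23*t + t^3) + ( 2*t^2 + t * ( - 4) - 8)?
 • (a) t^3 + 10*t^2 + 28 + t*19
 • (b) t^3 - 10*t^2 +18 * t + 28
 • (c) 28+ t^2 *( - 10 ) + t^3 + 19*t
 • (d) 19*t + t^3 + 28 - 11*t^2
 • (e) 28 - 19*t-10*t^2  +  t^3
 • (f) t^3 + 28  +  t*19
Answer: c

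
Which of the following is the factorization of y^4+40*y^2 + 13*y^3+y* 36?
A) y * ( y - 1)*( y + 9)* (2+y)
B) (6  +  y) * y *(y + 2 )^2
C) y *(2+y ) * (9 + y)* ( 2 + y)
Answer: C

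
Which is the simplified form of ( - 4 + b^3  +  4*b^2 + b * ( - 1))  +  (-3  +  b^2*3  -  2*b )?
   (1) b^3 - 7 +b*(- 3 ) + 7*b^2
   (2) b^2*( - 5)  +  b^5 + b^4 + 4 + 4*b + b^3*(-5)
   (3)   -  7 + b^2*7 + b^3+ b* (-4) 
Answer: 1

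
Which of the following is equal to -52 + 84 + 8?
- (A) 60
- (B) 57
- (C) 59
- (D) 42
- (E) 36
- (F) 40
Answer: F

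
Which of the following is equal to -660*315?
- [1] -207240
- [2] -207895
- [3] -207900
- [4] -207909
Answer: 3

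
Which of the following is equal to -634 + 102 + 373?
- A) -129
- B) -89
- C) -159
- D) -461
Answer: C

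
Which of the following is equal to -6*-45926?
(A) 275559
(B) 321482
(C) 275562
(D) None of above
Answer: D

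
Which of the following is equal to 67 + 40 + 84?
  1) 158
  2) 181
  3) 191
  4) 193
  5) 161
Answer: 3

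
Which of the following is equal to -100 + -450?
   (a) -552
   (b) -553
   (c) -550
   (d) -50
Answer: c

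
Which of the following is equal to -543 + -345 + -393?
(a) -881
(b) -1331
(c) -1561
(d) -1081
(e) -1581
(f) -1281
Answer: f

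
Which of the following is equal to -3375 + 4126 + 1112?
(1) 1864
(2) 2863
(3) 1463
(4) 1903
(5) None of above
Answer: 5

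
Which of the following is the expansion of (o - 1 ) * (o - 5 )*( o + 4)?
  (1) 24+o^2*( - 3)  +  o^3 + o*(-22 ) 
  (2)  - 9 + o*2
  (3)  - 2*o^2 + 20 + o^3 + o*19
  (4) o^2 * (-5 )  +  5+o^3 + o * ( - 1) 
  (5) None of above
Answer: 5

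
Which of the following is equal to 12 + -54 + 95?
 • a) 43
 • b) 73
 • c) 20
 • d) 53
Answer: d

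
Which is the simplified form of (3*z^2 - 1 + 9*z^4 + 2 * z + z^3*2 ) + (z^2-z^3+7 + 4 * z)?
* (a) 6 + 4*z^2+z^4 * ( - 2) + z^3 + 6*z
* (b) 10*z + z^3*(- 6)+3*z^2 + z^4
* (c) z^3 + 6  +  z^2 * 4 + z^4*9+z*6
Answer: c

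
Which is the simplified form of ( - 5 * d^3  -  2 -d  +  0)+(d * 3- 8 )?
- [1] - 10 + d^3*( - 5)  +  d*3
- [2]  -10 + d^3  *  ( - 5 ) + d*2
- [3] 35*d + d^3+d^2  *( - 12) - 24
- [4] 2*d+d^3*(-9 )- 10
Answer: 2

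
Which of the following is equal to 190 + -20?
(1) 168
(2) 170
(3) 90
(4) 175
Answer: 2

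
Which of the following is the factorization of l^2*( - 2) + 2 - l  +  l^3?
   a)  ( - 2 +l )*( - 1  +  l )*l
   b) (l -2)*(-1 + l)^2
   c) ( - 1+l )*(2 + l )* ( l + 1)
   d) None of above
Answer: d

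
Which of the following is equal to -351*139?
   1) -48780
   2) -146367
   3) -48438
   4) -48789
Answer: 4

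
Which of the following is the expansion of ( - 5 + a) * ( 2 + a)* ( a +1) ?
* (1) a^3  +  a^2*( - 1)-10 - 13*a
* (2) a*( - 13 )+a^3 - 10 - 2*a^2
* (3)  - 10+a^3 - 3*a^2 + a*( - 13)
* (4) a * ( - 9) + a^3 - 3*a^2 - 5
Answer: 2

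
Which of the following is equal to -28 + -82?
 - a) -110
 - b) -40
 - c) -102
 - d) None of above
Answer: a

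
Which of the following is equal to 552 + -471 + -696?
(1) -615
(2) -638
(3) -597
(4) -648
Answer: 1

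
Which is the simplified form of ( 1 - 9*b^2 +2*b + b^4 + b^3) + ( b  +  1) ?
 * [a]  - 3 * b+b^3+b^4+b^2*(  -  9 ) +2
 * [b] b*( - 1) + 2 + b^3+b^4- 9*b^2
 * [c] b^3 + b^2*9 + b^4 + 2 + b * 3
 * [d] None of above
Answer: d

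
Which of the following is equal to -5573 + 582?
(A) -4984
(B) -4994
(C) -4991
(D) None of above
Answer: C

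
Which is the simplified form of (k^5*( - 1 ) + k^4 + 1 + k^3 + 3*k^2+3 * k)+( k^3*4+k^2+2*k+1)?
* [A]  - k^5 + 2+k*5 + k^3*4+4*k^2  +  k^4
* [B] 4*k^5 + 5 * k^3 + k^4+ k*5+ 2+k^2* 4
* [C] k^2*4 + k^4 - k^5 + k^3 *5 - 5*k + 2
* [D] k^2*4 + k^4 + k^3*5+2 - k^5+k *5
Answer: D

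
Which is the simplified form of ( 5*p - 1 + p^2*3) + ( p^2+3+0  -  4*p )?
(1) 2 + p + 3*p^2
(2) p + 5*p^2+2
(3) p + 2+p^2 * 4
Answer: 3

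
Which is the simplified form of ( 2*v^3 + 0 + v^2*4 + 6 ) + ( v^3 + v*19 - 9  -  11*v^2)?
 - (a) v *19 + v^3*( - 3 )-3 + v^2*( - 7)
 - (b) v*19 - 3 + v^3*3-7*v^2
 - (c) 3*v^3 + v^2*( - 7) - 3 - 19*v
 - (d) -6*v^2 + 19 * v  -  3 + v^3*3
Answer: b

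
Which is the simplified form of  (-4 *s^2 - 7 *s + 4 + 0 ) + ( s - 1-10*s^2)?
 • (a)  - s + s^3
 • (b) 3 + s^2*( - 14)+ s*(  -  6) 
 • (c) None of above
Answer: b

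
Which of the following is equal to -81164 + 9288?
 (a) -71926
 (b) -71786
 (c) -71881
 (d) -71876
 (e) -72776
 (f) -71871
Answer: d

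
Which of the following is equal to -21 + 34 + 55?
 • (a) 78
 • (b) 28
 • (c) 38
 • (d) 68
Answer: d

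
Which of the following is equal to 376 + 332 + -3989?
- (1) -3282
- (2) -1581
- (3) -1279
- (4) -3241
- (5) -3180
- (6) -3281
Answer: 6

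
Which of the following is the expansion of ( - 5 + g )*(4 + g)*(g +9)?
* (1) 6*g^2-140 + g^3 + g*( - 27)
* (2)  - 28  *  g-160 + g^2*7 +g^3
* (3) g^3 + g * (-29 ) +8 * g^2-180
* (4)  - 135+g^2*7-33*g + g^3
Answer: 3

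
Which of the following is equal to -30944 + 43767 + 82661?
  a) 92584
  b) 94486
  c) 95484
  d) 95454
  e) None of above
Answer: c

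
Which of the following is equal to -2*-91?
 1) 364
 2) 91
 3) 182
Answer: 3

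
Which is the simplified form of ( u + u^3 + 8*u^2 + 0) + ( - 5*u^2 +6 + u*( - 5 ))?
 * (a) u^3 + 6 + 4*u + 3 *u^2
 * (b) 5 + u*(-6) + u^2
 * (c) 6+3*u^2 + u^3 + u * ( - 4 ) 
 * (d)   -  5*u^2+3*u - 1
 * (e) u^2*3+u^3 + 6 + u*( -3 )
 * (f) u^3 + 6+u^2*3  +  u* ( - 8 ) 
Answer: c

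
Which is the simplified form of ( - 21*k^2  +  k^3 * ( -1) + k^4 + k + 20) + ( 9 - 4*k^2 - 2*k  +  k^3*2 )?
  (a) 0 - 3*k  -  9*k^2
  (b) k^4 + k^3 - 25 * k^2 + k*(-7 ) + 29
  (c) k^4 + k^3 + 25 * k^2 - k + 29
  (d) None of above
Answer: d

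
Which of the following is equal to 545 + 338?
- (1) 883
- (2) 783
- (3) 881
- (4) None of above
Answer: 1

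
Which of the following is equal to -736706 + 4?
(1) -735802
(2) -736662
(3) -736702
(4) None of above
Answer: 3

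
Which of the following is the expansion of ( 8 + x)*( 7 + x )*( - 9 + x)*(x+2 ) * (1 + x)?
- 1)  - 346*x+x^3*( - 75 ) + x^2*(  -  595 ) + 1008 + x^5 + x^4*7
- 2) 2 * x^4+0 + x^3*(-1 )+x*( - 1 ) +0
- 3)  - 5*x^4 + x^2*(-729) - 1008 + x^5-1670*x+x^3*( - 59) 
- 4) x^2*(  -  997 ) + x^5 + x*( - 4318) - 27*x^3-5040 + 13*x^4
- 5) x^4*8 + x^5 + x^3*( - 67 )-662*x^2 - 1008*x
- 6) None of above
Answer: 6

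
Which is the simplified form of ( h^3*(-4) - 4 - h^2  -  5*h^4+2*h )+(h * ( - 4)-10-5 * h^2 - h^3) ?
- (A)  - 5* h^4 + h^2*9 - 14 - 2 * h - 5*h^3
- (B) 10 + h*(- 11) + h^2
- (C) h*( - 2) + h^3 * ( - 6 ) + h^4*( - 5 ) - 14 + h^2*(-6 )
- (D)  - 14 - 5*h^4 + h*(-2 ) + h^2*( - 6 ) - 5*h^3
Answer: D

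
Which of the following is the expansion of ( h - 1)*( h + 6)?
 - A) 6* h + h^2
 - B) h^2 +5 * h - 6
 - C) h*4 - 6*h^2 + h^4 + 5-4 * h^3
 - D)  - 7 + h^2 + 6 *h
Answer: B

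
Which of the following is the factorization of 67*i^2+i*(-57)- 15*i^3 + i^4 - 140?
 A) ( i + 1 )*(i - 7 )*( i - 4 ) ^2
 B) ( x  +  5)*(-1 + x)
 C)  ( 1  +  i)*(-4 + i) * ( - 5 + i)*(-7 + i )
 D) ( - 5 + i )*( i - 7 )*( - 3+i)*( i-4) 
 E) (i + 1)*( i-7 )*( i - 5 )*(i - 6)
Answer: C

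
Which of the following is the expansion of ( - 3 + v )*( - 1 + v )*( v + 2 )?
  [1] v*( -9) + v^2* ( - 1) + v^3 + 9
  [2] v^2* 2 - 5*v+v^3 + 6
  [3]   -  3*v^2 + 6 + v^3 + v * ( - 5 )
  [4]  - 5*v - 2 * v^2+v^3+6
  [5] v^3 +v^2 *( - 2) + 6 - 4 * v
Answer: 4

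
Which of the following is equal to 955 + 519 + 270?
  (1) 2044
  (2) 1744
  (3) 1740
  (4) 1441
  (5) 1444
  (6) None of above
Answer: 2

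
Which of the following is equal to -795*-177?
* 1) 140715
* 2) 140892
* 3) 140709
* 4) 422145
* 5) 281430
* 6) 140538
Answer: 1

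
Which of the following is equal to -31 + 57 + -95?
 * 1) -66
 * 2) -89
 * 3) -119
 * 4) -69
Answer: 4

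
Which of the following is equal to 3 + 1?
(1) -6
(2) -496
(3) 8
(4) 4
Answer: 4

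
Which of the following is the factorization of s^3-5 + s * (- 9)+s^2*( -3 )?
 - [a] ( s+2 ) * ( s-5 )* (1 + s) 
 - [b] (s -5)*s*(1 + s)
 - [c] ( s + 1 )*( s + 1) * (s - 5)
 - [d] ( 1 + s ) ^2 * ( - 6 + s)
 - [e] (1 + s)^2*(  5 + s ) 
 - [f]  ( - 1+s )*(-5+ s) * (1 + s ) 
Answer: c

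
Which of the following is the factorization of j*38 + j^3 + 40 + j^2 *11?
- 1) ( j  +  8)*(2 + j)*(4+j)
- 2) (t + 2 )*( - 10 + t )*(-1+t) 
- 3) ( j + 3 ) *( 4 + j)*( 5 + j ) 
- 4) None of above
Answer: 4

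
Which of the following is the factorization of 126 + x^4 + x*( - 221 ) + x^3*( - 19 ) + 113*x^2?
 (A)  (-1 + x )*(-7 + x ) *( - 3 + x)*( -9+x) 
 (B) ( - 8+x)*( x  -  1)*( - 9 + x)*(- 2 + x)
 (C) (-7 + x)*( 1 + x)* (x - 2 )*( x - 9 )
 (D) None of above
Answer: D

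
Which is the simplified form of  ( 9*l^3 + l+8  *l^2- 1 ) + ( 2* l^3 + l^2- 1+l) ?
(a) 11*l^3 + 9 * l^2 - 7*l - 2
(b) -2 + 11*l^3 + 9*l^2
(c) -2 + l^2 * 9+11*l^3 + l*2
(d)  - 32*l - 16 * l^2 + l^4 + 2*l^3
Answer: c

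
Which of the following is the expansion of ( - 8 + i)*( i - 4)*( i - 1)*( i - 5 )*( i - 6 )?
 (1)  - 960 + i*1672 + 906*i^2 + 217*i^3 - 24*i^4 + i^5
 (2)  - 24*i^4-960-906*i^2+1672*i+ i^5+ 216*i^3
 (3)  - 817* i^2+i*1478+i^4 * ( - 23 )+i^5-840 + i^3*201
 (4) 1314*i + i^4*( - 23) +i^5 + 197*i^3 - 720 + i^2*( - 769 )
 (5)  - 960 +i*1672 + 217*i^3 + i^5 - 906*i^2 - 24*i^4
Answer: 5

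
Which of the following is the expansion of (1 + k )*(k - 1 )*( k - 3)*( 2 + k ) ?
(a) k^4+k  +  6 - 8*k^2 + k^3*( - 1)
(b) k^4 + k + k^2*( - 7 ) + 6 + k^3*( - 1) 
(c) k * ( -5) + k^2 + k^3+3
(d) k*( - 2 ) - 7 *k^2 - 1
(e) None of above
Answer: b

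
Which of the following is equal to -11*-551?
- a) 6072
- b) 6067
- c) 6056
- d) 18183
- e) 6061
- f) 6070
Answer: e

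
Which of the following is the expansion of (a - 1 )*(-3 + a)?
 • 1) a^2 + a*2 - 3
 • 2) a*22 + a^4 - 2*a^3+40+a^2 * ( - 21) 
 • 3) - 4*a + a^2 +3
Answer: 3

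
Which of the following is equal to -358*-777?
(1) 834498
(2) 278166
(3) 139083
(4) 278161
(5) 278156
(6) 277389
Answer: 2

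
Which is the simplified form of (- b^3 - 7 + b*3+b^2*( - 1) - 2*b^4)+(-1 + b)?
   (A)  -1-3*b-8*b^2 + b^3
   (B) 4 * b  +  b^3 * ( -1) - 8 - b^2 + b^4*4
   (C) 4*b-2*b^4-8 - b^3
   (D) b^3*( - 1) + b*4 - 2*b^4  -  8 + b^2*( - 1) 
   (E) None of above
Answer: D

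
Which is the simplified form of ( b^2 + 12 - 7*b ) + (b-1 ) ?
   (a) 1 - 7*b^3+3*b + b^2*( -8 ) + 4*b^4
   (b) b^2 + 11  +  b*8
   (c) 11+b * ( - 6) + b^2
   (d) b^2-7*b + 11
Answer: c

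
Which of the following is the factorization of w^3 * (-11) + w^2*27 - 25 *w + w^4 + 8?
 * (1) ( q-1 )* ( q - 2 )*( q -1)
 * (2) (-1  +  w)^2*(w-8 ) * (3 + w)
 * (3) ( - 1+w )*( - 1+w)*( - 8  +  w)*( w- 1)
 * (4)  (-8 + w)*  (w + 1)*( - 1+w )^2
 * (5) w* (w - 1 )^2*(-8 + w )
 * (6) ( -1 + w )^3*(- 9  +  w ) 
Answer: 3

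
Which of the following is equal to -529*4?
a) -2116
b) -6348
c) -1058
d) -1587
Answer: a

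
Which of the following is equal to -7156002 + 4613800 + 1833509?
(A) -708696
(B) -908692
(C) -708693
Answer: C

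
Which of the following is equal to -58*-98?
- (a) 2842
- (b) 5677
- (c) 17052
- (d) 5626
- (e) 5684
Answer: e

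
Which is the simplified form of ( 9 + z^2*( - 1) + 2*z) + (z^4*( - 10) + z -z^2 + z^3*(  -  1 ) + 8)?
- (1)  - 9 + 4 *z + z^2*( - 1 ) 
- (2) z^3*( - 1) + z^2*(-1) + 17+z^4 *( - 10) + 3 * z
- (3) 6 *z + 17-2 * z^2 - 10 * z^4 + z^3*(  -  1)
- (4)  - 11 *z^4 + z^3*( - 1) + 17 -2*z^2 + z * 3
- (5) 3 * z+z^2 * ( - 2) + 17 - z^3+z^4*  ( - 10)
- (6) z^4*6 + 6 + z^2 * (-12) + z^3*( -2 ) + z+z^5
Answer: 5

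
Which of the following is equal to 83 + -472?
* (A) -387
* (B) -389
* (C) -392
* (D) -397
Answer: B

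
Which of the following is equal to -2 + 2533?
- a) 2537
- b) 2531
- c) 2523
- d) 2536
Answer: b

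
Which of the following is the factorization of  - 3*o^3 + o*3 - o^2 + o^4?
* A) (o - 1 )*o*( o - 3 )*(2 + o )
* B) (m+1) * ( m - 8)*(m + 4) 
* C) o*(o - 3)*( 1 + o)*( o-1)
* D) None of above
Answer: C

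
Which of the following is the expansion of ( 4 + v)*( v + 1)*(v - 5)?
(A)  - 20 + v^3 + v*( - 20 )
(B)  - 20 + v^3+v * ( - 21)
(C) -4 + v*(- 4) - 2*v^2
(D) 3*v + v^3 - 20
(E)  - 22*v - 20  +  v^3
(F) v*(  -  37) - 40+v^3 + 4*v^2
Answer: B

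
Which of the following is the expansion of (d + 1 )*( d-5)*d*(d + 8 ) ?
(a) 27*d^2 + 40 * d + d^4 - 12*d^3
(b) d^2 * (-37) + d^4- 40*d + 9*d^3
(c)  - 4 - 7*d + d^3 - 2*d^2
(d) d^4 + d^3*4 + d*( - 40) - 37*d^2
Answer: d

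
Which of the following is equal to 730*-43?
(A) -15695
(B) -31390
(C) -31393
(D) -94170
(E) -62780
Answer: B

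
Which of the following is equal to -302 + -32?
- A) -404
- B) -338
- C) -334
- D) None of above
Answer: C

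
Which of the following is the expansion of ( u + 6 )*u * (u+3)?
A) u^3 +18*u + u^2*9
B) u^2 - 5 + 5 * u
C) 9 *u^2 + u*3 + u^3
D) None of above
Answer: A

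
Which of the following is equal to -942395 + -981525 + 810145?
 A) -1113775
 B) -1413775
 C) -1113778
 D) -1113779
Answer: A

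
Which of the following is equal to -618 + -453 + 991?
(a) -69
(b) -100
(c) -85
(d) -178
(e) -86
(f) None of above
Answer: f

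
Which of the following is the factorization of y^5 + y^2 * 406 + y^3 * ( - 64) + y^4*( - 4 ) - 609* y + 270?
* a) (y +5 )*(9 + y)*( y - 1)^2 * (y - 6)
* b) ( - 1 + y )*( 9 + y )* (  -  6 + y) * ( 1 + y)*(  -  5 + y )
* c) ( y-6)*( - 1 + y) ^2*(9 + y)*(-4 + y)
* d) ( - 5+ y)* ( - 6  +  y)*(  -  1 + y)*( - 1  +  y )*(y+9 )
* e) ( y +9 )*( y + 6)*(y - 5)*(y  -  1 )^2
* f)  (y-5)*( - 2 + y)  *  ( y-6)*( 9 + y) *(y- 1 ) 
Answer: d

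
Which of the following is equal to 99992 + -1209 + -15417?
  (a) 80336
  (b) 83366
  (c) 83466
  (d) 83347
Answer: b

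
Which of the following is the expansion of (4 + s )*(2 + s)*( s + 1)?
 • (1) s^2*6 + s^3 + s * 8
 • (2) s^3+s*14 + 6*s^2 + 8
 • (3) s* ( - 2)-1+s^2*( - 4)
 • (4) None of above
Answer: 4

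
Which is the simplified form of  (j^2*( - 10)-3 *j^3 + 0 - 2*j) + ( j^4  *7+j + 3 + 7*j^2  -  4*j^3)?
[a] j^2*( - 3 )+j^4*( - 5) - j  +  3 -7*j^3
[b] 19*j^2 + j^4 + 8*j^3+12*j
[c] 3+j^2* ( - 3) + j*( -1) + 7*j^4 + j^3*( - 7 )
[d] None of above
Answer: c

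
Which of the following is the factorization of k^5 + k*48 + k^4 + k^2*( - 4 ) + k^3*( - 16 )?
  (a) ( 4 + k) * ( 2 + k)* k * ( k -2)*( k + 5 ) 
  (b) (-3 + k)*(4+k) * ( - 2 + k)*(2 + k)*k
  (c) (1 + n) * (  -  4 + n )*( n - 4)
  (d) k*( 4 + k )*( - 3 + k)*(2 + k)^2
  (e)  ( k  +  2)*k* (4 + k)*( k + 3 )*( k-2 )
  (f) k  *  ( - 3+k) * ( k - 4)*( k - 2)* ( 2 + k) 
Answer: b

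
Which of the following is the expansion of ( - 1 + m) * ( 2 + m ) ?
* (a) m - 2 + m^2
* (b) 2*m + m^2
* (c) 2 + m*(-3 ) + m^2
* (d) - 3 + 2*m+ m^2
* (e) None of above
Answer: a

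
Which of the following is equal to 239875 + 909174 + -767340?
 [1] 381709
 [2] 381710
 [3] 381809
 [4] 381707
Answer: 1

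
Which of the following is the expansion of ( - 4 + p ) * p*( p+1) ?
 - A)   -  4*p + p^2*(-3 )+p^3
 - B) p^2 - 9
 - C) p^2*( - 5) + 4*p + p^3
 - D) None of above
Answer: A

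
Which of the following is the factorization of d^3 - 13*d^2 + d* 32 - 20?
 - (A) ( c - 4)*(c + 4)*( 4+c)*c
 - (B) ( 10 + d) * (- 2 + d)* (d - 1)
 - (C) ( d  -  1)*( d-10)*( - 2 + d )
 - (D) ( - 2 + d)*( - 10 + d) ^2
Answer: C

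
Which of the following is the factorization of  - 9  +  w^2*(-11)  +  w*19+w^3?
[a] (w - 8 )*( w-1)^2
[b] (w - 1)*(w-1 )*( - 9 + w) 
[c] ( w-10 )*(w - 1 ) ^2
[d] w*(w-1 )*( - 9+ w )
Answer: b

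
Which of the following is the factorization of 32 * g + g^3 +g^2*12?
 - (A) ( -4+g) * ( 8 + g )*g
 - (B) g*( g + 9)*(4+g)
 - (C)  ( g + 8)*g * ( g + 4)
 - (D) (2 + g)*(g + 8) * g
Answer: C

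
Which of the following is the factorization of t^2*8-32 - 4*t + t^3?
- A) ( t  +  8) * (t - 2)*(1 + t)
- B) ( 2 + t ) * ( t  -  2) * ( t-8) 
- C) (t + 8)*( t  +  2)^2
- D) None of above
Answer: D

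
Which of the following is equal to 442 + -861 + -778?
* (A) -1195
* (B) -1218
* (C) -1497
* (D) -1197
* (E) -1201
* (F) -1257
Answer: D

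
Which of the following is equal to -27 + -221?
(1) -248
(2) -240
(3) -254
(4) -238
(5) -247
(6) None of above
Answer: 1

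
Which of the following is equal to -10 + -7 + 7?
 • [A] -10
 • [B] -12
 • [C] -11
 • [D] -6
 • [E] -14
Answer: A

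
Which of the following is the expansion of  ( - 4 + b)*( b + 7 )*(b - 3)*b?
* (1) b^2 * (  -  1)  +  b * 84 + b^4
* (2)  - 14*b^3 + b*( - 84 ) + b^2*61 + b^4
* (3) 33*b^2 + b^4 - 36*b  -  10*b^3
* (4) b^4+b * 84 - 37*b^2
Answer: 4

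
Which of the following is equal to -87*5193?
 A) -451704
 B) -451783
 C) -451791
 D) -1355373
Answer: C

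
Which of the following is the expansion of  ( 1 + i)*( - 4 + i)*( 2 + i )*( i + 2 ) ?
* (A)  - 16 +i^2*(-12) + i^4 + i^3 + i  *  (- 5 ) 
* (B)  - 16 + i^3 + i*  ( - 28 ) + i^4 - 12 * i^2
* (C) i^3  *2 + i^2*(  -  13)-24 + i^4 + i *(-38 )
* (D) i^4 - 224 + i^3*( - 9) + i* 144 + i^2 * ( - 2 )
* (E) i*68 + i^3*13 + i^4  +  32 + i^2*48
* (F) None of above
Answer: B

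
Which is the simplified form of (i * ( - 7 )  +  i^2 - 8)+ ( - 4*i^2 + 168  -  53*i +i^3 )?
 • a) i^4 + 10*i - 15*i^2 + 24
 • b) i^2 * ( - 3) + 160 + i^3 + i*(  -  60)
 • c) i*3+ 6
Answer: b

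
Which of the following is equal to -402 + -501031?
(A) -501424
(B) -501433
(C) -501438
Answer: B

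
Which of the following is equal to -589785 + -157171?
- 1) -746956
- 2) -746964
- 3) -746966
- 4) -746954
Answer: 1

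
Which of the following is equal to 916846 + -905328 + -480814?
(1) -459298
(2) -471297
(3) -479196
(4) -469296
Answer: 4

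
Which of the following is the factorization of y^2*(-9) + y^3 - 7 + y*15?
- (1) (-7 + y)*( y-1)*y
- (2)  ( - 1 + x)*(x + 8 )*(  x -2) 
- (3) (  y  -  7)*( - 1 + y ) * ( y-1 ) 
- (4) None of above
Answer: 3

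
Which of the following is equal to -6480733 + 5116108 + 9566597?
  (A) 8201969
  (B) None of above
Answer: B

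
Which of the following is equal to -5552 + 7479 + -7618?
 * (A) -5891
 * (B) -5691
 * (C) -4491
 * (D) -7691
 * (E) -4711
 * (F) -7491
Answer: B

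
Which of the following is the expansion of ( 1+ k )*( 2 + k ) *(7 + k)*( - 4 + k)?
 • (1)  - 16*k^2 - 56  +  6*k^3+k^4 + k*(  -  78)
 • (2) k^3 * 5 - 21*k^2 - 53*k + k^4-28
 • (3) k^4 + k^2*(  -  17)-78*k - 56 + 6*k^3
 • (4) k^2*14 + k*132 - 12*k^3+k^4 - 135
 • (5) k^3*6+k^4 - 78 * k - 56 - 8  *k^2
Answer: 3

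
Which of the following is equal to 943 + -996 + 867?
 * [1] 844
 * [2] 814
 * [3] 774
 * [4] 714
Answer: 2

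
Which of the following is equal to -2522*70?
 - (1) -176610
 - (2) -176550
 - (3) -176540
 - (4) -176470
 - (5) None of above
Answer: 3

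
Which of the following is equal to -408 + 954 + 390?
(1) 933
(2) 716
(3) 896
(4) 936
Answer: 4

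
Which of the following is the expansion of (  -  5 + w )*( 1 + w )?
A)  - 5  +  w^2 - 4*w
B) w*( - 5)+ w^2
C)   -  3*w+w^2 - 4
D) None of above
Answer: A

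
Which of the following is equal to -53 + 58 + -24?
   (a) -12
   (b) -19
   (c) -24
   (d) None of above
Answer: b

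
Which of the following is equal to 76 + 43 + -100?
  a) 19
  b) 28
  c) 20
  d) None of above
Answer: a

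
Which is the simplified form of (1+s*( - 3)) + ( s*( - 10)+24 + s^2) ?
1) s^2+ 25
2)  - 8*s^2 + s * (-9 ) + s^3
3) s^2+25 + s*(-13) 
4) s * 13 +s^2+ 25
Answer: 3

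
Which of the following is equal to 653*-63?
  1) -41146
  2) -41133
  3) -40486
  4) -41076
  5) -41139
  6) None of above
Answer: 5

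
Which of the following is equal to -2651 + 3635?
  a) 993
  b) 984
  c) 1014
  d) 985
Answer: b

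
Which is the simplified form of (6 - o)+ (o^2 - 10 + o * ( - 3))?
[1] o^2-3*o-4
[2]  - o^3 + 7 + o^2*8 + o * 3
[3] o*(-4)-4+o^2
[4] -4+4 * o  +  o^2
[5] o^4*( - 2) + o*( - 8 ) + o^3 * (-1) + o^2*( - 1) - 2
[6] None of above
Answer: 3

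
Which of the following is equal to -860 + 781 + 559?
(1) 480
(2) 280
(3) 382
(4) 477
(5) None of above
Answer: 1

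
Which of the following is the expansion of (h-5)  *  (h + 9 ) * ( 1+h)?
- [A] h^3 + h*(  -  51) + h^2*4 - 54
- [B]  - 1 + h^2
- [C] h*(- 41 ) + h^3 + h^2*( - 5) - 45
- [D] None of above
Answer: D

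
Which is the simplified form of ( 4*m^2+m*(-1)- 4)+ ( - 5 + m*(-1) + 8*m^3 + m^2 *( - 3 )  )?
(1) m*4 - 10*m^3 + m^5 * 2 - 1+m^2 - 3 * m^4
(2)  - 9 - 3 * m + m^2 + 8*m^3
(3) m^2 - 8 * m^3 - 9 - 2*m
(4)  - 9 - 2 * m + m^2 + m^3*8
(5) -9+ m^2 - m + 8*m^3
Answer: 4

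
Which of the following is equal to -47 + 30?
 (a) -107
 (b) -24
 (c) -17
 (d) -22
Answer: c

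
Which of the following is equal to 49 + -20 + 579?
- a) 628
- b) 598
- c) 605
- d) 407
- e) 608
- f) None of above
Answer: e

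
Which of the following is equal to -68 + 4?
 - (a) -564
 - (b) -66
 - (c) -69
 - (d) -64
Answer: d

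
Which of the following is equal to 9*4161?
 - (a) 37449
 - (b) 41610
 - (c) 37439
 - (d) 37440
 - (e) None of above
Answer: a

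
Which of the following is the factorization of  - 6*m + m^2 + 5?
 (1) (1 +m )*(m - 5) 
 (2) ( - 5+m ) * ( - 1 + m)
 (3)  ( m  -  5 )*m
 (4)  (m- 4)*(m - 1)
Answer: 2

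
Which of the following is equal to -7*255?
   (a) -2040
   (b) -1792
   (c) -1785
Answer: c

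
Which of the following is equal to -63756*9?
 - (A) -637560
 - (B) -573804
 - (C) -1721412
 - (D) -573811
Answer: B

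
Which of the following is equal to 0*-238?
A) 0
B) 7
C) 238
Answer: A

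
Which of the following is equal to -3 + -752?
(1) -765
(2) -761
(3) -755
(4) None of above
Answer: 3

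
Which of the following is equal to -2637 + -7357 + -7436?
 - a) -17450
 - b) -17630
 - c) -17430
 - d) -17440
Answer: c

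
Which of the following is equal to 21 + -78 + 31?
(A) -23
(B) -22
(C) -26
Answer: C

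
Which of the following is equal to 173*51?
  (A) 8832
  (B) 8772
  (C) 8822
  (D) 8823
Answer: D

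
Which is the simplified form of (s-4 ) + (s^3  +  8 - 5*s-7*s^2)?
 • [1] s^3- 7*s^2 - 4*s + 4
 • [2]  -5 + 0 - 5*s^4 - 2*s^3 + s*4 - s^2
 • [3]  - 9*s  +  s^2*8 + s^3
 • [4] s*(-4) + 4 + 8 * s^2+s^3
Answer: 1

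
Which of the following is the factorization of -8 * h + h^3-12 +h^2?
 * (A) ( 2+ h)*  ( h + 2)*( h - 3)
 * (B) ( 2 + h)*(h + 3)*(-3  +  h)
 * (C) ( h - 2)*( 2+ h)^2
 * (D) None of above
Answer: A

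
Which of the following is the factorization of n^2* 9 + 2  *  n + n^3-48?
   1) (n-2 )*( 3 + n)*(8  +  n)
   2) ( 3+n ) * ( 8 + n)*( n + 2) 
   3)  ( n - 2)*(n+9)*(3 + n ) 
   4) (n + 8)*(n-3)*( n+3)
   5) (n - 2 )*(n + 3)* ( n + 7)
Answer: 1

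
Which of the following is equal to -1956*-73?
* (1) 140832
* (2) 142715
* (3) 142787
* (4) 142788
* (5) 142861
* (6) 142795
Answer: 4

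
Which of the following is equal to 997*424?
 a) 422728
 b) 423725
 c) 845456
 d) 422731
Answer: a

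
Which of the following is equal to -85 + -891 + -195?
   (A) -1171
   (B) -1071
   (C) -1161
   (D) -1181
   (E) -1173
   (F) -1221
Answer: A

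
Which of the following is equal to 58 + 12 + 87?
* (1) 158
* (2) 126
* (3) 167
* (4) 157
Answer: 4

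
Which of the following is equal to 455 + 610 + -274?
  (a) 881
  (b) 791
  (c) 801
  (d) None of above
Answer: b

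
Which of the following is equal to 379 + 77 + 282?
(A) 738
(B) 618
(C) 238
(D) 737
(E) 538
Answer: A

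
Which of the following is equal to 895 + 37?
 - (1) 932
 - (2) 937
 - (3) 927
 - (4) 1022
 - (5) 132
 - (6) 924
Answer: 1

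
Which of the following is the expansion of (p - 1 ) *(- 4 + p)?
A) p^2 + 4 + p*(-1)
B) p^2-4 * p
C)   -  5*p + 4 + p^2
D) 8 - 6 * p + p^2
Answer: C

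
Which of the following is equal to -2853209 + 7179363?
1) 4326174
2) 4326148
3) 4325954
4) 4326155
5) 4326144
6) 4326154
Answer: 6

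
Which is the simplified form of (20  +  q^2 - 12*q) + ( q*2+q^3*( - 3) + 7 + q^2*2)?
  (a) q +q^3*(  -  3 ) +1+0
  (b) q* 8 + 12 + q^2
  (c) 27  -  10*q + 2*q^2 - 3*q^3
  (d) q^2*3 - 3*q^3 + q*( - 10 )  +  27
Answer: d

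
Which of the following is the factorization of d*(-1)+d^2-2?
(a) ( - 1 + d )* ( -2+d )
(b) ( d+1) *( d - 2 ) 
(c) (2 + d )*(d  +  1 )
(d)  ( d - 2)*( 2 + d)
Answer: b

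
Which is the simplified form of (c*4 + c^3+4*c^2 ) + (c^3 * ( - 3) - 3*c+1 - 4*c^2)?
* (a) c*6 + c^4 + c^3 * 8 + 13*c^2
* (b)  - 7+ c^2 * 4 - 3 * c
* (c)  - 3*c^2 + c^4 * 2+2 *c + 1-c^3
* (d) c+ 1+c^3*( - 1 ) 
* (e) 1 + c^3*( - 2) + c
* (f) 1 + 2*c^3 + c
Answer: e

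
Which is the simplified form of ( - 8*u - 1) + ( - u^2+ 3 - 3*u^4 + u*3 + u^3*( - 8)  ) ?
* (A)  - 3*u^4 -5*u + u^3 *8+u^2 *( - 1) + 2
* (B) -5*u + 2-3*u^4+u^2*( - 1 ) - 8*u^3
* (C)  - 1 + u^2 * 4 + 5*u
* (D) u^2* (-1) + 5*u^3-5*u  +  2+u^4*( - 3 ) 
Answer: B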